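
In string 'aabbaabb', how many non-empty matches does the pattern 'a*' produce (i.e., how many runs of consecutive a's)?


Pattern 'a*' matches zero or more a's. We want non-empty runs of consecutive a's.
String: 'aabbaabb'
Walking through the string to find runs of a's:
  Run 1: positions 0-1 -> 'aa'
  Run 2: positions 4-5 -> 'aa'
Non-empty runs found: ['aa', 'aa']
Count: 2

2


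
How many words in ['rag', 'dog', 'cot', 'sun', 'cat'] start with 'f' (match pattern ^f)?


Pattern ^f anchors to start of word. Check which words begin with 'f':
  'rag' -> no
  'dog' -> no
  'cot' -> no
  'sun' -> no
  'cat' -> no
Matching words: []
Count: 0

0


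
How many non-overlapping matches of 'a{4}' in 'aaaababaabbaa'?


Pattern 'a{4}' matches exactly 4 consecutive a's (greedy, non-overlapping).
String: 'aaaababaabbaa'
Scanning for runs of a's:
  Run at pos 0: 'aaaa' (length 4) -> 1 match(es)
  Run at pos 5: 'a' (length 1) -> 0 match(es)
  Run at pos 7: 'aa' (length 2) -> 0 match(es)
  Run at pos 11: 'aa' (length 2) -> 0 match(es)
Matches found: ['aaaa']
Total: 1

1


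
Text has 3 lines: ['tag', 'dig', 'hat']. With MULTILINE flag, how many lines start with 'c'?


With MULTILINE flag, ^ matches the start of each line.
Lines: ['tag', 'dig', 'hat']
Checking which lines start with 'c':
  Line 1: 'tag' -> no
  Line 2: 'dig' -> no
  Line 3: 'hat' -> no
Matching lines: []
Count: 0

0


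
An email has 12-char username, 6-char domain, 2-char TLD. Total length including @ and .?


An email address has format: username@domain.tld
Username length: 12
'@' character: 1
Domain length: 6
'.' character: 1
TLD length: 2
Total = 12 + 1 + 6 + 1 + 2 = 22

22


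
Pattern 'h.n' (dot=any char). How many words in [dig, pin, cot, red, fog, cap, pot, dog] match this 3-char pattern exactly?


Pattern 'h.n' means: starts with 'h', any single char, ends with 'n'.
Checking each word (must be exactly 3 chars):
  'dig' (len=3): no
  'pin' (len=3): no
  'cot' (len=3): no
  'red' (len=3): no
  'fog' (len=3): no
  'cap' (len=3): no
  'pot' (len=3): no
  'dog' (len=3): no
Matching words: []
Total: 0

0


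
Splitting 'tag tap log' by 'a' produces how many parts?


Splitting by 'a' breaks the string at each occurrence of the separator.
Text: 'tag tap log'
Parts after split:
  Part 1: 't'
  Part 2: 'g t'
  Part 3: 'p log'
Total parts: 3

3


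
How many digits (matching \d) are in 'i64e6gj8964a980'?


\d matches any digit 0-9.
Scanning 'i64e6gj8964a980':
  pos 1: '6' -> DIGIT
  pos 2: '4' -> DIGIT
  pos 4: '6' -> DIGIT
  pos 7: '8' -> DIGIT
  pos 8: '9' -> DIGIT
  pos 9: '6' -> DIGIT
  pos 10: '4' -> DIGIT
  pos 12: '9' -> DIGIT
  pos 13: '8' -> DIGIT
  pos 14: '0' -> DIGIT
Digits found: ['6', '4', '6', '8', '9', '6', '4', '9', '8', '0']
Total: 10

10


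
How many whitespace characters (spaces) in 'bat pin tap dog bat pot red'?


\s matches whitespace characters (spaces, tabs, etc.).
Text: 'bat pin tap dog bat pot red'
This text has 7 words separated by spaces.
Number of spaces = number of words - 1 = 7 - 1 = 6

6


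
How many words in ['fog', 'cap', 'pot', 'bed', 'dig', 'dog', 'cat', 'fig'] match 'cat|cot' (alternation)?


Alternation 'cat|cot' matches either 'cat' or 'cot'.
Checking each word:
  'fog' -> no
  'cap' -> no
  'pot' -> no
  'bed' -> no
  'dig' -> no
  'dog' -> no
  'cat' -> MATCH
  'fig' -> no
Matches: ['cat']
Count: 1

1


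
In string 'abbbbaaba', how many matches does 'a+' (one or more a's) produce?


Pattern 'a+' matches one or more consecutive a's.
String: 'abbbbaaba'
Scanning for runs of a:
  Match 1: 'a' (length 1)
  Match 2: 'aa' (length 2)
  Match 3: 'a' (length 1)
Total matches: 3

3


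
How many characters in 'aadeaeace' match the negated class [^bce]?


Negated class [^bce] matches any char NOT in {b, c, e}
Scanning 'aadeaeace':
  pos 0: 'a' -> MATCH
  pos 1: 'a' -> MATCH
  pos 2: 'd' -> MATCH
  pos 3: 'e' -> no (excluded)
  pos 4: 'a' -> MATCH
  pos 5: 'e' -> no (excluded)
  pos 6: 'a' -> MATCH
  pos 7: 'c' -> no (excluded)
  pos 8: 'e' -> no (excluded)
Total matches: 5

5


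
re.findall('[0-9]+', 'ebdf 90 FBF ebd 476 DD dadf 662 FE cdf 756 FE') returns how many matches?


Pattern '[0-9]+' finds one or more digits.
Text: 'ebdf 90 FBF ebd 476 DD dadf 662 FE cdf 756 FE'
Scanning for matches:
  Match 1: '90'
  Match 2: '476'
  Match 3: '662'
  Match 4: '756'
Total matches: 4

4


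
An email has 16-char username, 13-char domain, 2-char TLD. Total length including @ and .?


An email address has format: username@domain.tld
Username length: 16
'@' character: 1
Domain length: 13
'.' character: 1
TLD length: 2
Total = 16 + 1 + 13 + 1 + 2 = 33

33


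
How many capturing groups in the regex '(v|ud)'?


To count capturing groups, count each '(' that starts a group.
Pattern: '(v|ud)'
Walking through the pattern:
  Position 0: '(' -> group #1
Total capturing groups: 1

1


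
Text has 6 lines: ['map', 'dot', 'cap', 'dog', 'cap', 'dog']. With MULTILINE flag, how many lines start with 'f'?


With MULTILINE flag, ^ matches the start of each line.
Lines: ['map', 'dot', 'cap', 'dog', 'cap', 'dog']
Checking which lines start with 'f':
  Line 1: 'map' -> no
  Line 2: 'dot' -> no
  Line 3: 'cap' -> no
  Line 4: 'dog' -> no
  Line 5: 'cap' -> no
  Line 6: 'dog' -> no
Matching lines: []
Count: 0

0


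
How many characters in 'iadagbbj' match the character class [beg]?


Character class [beg] matches any of: {b, e, g}
Scanning string 'iadagbbj' character by character:
  pos 0: 'i' -> no
  pos 1: 'a' -> no
  pos 2: 'd' -> no
  pos 3: 'a' -> no
  pos 4: 'g' -> MATCH
  pos 5: 'b' -> MATCH
  pos 6: 'b' -> MATCH
  pos 7: 'j' -> no
Total matches: 3

3


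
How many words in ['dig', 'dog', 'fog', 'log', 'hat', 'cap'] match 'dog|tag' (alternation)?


Alternation 'dog|tag' matches either 'dog' or 'tag'.
Checking each word:
  'dig' -> no
  'dog' -> MATCH
  'fog' -> no
  'log' -> no
  'hat' -> no
  'cap' -> no
Matches: ['dog']
Count: 1

1


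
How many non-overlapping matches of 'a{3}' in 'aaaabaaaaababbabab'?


Pattern 'a{3}' matches exactly 3 consecutive a's (greedy, non-overlapping).
String: 'aaaabaaaaababbabab'
Scanning for runs of a's:
  Run at pos 0: 'aaaa' (length 4) -> 1 match(es)
  Run at pos 5: 'aaaaa' (length 5) -> 1 match(es)
  Run at pos 11: 'a' (length 1) -> 0 match(es)
  Run at pos 14: 'a' (length 1) -> 0 match(es)
  Run at pos 16: 'a' (length 1) -> 0 match(es)
Matches found: ['aaa', 'aaa']
Total: 2

2


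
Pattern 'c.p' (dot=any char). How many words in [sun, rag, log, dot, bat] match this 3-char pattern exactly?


Pattern 'c.p' means: starts with 'c', any single char, ends with 'p'.
Checking each word (must be exactly 3 chars):
  'sun' (len=3): no
  'rag' (len=3): no
  'log' (len=3): no
  'dot' (len=3): no
  'bat' (len=3): no
Matching words: []
Total: 0

0


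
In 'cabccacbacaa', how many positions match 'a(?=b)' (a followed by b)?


Lookahead 'a(?=b)' matches 'a' only when followed by 'b'.
String: 'cabccacbacaa'
Checking each position where char is 'a':
  pos 1: 'a' -> MATCH (next='b')
  pos 5: 'a' -> no (next='c')
  pos 8: 'a' -> no (next='c')
  pos 10: 'a' -> no (next='a')
Matching positions: [1]
Count: 1

1


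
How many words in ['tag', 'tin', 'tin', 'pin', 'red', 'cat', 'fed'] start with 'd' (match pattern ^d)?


Pattern ^d anchors to start of word. Check which words begin with 'd':
  'tag' -> no
  'tin' -> no
  'tin' -> no
  'pin' -> no
  'red' -> no
  'cat' -> no
  'fed' -> no
Matching words: []
Count: 0

0


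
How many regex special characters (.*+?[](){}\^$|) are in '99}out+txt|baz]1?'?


Regex special characters are: . * + ? [ ] ( ) { } \ ^ $ |
Scanning '99}out+txt|baz]1?':
  pos 2: '}' -> SPECIAL
  pos 6: '+' -> SPECIAL
  pos 10: '|' -> SPECIAL
  pos 14: ']' -> SPECIAL
  pos 16: '?' -> SPECIAL
Special chars found: ['}', '+', '|', ']', '?']
Total: 5

5


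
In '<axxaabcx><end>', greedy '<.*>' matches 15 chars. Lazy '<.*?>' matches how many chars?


Greedy '<.*>' tries to match as MUCH as possible.
Lazy '<.*?>' tries to match as LITTLE as possible.

String: '<axxaabcx><end>'
Greedy '<.*>' starts at first '<' and extends to the LAST '>': '<axxaabcx><end>' (15 chars)
Lazy '<.*?>' starts at first '<' and stops at the FIRST '>': '<axxaabcx>' (10 chars)

10


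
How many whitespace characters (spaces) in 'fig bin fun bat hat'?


\s matches whitespace characters (spaces, tabs, etc.).
Text: 'fig bin fun bat hat'
This text has 5 words separated by spaces.
Number of spaces = number of words - 1 = 5 - 1 = 4

4


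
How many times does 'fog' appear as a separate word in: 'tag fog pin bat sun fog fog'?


Scanning each word for exact match 'fog':
  Word 1: 'tag' -> no
  Word 2: 'fog' -> MATCH
  Word 3: 'pin' -> no
  Word 4: 'bat' -> no
  Word 5: 'sun' -> no
  Word 6: 'fog' -> MATCH
  Word 7: 'fog' -> MATCH
Total matches: 3

3


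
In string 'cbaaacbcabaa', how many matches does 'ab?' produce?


Pattern 'ab?' matches 'a' optionally followed by 'b'.
String: 'cbaaacbcabaa'
Scanning left to right for 'a' then checking next char:
  Match 1: 'a' (a not followed by b)
  Match 2: 'a' (a not followed by b)
  Match 3: 'a' (a not followed by b)
  Match 4: 'ab' (a followed by b)
  Match 5: 'a' (a not followed by b)
  Match 6: 'a' (a not followed by b)
Total matches: 6

6


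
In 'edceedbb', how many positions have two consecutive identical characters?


Looking for consecutive identical characters in 'edceedbb':
  pos 0-1: 'e' vs 'd' -> different
  pos 1-2: 'd' vs 'c' -> different
  pos 2-3: 'c' vs 'e' -> different
  pos 3-4: 'e' vs 'e' -> MATCH ('ee')
  pos 4-5: 'e' vs 'd' -> different
  pos 5-6: 'd' vs 'b' -> different
  pos 6-7: 'b' vs 'b' -> MATCH ('bb')
Consecutive identical pairs: ['ee', 'bb']
Count: 2

2


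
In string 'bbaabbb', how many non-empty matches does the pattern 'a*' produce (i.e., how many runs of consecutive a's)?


Pattern 'a*' matches zero or more a's. We want non-empty runs of consecutive a's.
String: 'bbaabbb'
Walking through the string to find runs of a's:
  Run 1: positions 2-3 -> 'aa'
Non-empty runs found: ['aa']
Count: 1

1


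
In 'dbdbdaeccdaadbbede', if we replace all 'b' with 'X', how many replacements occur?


re.sub('b', 'X', text) replaces every occurrence of 'b' with 'X'.
Text: 'dbdbdaeccdaadbbede'
Scanning for 'b':
  pos 1: 'b' -> replacement #1
  pos 3: 'b' -> replacement #2
  pos 13: 'b' -> replacement #3
  pos 14: 'b' -> replacement #4
Total replacements: 4

4


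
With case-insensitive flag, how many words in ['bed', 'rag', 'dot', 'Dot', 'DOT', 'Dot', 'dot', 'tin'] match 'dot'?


Case-insensitive matching: compare each word's lowercase form to 'dot'.
  'bed' -> lower='bed' -> no
  'rag' -> lower='rag' -> no
  'dot' -> lower='dot' -> MATCH
  'Dot' -> lower='dot' -> MATCH
  'DOT' -> lower='dot' -> MATCH
  'Dot' -> lower='dot' -> MATCH
  'dot' -> lower='dot' -> MATCH
  'tin' -> lower='tin' -> no
Matches: ['dot', 'Dot', 'DOT', 'Dot', 'dot']
Count: 5

5


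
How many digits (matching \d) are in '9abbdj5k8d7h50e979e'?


\d matches any digit 0-9.
Scanning '9abbdj5k8d7h50e979e':
  pos 0: '9' -> DIGIT
  pos 6: '5' -> DIGIT
  pos 8: '8' -> DIGIT
  pos 10: '7' -> DIGIT
  pos 12: '5' -> DIGIT
  pos 13: '0' -> DIGIT
  pos 15: '9' -> DIGIT
  pos 16: '7' -> DIGIT
  pos 17: '9' -> DIGIT
Digits found: ['9', '5', '8', '7', '5', '0', '9', '7', '9']
Total: 9

9


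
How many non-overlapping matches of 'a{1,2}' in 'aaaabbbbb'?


Pattern 'a{1,2}' matches between 1 and 2 consecutive a's (greedy).
String: 'aaaabbbbb'
Finding runs of a's and applying greedy matching:
  Run at pos 0: 'aaaa' (length 4)
Matches: ['aa', 'aa']
Count: 2

2


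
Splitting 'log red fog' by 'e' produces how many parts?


Splitting by 'e' breaks the string at each occurrence of the separator.
Text: 'log red fog'
Parts after split:
  Part 1: 'log r'
  Part 2: 'd fog'
Total parts: 2

2


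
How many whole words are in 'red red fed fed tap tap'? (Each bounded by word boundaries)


Word boundaries (\b) mark the start/end of each word.
Text: 'red red fed fed tap tap'
Splitting by whitespace:
  Word 1: 'red'
  Word 2: 'red'
  Word 3: 'fed'
  Word 4: 'fed'
  Word 5: 'tap'
  Word 6: 'tap'
Total whole words: 6

6


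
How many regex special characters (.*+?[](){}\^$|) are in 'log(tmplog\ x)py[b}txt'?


Regex special characters are: . * + ? [ ] ( ) { } \ ^ $ |
Scanning 'log(tmplog\ x)py[b}txt':
  pos 3: '(' -> SPECIAL
  pos 10: '\' -> SPECIAL
  pos 13: ')' -> SPECIAL
  pos 16: '[' -> SPECIAL
  pos 18: '}' -> SPECIAL
Special chars found: ['(', '\\', ')', '[', '}']
Total: 5

5


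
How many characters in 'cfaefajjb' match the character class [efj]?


Character class [efj] matches any of: {e, f, j}
Scanning string 'cfaefajjb' character by character:
  pos 0: 'c' -> no
  pos 1: 'f' -> MATCH
  pos 2: 'a' -> no
  pos 3: 'e' -> MATCH
  pos 4: 'f' -> MATCH
  pos 5: 'a' -> no
  pos 6: 'j' -> MATCH
  pos 7: 'j' -> MATCH
  pos 8: 'b' -> no
Total matches: 5

5


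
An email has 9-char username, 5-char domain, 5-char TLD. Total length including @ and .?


An email address has format: username@domain.tld
Username length: 9
'@' character: 1
Domain length: 5
'.' character: 1
TLD length: 5
Total = 9 + 1 + 5 + 1 + 5 = 21

21


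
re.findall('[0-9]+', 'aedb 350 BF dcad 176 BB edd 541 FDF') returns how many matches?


Pattern '[0-9]+' finds one or more digits.
Text: 'aedb 350 BF dcad 176 BB edd 541 FDF'
Scanning for matches:
  Match 1: '350'
  Match 2: '176'
  Match 3: '541'
Total matches: 3

3


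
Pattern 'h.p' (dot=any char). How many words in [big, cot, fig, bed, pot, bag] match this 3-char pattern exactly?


Pattern 'h.p' means: starts with 'h', any single char, ends with 'p'.
Checking each word (must be exactly 3 chars):
  'big' (len=3): no
  'cot' (len=3): no
  'fig' (len=3): no
  'bed' (len=3): no
  'pot' (len=3): no
  'bag' (len=3): no
Matching words: []
Total: 0

0


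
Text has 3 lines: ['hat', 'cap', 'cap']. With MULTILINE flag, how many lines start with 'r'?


With MULTILINE flag, ^ matches the start of each line.
Lines: ['hat', 'cap', 'cap']
Checking which lines start with 'r':
  Line 1: 'hat' -> no
  Line 2: 'cap' -> no
  Line 3: 'cap' -> no
Matching lines: []
Count: 0

0


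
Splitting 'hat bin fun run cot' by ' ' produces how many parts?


Splitting by ' ' breaks the string at each occurrence of the separator.
Text: 'hat bin fun run cot'
Parts after split:
  Part 1: 'hat'
  Part 2: 'bin'
  Part 3: 'fun'
  Part 4: 'run'
  Part 5: 'cot'
Total parts: 5

5


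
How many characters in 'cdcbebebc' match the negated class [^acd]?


Negated class [^acd] matches any char NOT in {a, c, d}
Scanning 'cdcbebebc':
  pos 0: 'c' -> no (excluded)
  pos 1: 'd' -> no (excluded)
  pos 2: 'c' -> no (excluded)
  pos 3: 'b' -> MATCH
  pos 4: 'e' -> MATCH
  pos 5: 'b' -> MATCH
  pos 6: 'e' -> MATCH
  pos 7: 'b' -> MATCH
  pos 8: 'c' -> no (excluded)
Total matches: 5

5


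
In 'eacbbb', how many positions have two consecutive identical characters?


Looking for consecutive identical characters in 'eacbbb':
  pos 0-1: 'e' vs 'a' -> different
  pos 1-2: 'a' vs 'c' -> different
  pos 2-3: 'c' vs 'b' -> different
  pos 3-4: 'b' vs 'b' -> MATCH ('bb')
  pos 4-5: 'b' vs 'b' -> MATCH ('bb')
Consecutive identical pairs: ['bb', 'bb']
Count: 2

2


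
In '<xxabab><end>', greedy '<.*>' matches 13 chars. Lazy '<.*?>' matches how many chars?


Greedy '<.*>' tries to match as MUCH as possible.
Lazy '<.*?>' tries to match as LITTLE as possible.

String: '<xxabab><end>'
Greedy '<.*>' starts at first '<' and extends to the LAST '>': '<xxabab><end>' (13 chars)
Lazy '<.*?>' starts at first '<' and stops at the FIRST '>': '<xxabab>' (8 chars)

8


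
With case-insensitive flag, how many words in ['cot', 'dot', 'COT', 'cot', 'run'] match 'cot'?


Case-insensitive matching: compare each word's lowercase form to 'cot'.
  'cot' -> lower='cot' -> MATCH
  'dot' -> lower='dot' -> no
  'COT' -> lower='cot' -> MATCH
  'cot' -> lower='cot' -> MATCH
  'run' -> lower='run' -> no
Matches: ['cot', 'COT', 'cot']
Count: 3

3


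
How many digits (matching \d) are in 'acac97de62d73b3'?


\d matches any digit 0-9.
Scanning 'acac97de62d73b3':
  pos 4: '9' -> DIGIT
  pos 5: '7' -> DIGIT
  pos 8: '6' -> DIGIT
  pos 9: '2' -> DIGIT
  pos 11: '7' -> DIGIT
  pos 12: '3' -> DIGIT
  pos 14: '3' -> DIGIT
Digits found: ['9', '7', '6', '2', '7', '3', '3']
Total: 7

7


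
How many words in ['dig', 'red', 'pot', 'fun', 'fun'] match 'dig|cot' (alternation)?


Alternation 'dig|cot' matches either 'dig' or 'cot'.
Checking each word:
  'dig' -> MATCH
  'red' -> no
  'pot' -> no
  'fun' -> no
  'fun' -> no
Matches: ['dig']
Count: 1

1


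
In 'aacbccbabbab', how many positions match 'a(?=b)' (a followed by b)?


Lookahead 'a(?=b)' matches 'a' only when followed by 'b'.
String: 'aacbccbabbab'
Checking each position where char is 'a':
  pos 0: 'a' -> no (next='a')
  pos 1: 'a' -> no (next='c')
  pos 7: 'a' -> MATCH (next='b')
  pos 10: 'a' -> MATCH (next='b')
Matching positions: [7, 10]
Count: 2

2


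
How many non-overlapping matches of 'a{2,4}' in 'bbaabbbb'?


Pattern 'a{2,4}' matches between 2 and 4 consecutive a's (greedy).
String: 'bbaabbbb'
Finding runs of a's and applying greedy matching:
  Run at pos 2: 'aa' (length 2)
Matches: ['aa']
Count: 1

1


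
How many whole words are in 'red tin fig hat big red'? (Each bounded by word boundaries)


Word boundaries (\b) mark the start/end of each word.
Text: 'red tin fig hat big red'
Splitting by whitespace:
  Word 1: 'red'
  Word 2: 'tin'
  Word 3: 'fig'
  Word 4: 'hat'
  Word 5: 'big'
  Word 6: 'red'
Total whole words: 6

6


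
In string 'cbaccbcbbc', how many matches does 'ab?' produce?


Pattern 'ab?' matches 'a' optionally followed by 'b'.
String: 'cbaccbcbbc'
Scanning left to right for 'a' then checking next char:
  Match 1: 'a' (a not followed by b)
Total matches: 1

1


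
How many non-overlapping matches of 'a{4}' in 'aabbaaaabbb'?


Pattern 'a{4}' matches exactly 4 consecutive a's (greedy, non-overlapping).
String: 'aabbaaaabbb'
Scanning for runs of a's:
  Run at pos 0: 'aa' (length 2) -> 0 match(es)
  Run at pos 4: 'aaaa' (length 4) -> 1 match(es)
Matches found: ['aaaa']
Total: 1

1


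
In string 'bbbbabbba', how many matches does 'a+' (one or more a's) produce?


Pattern 'a+' matches one or more consecutive a's.
String: 'bbbbabbba'
Scanning for runs of a:
  Match 1: 'a' (length 1)
  Match 2: 'a' (length 1)
Total matches: 2

2


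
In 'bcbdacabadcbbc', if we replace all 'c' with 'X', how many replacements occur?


re.sub('c', 'X', text) replaces every occurrence of 'c' with 'X'.
Text: 'bcbdacabadcbbc'
Scanning for 'c':
  pos 1: 'c' -> replacement #1
  pos 5: 'c' -> replacement #2
  pos 10: 'c' -> replacement #3
  pos 13: 'c' -> replacement #4
Total replacements: 4

4


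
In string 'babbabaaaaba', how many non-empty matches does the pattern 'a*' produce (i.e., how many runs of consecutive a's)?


Pattern 'a*' matches zero or more a's. We want non-empty runs of consecutive a's.
String: 'babbabaaaaba'
Walking through the string to find runs of a's:
  Run 1: positions 1-1 -> 'a'
  Run 2: positions 4-4 -> 'a'
  Run 3: positions 6-9 -> 'aaaa'
  Run 4: positions 11-11 -> 'a'
Non-empty runs found: ['a', 'a', 'aaaa', 'a']
Count: 4

4


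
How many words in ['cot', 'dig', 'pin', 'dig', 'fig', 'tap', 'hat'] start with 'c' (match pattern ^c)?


Pattern ^c anchors to start of word. Check which words begin with 'c':
  'cot' -> MATCH (starts with 'c')
  'dig' -> no
  'pin' -> no
  'dig' -> no
  'fig' -> no
  'tap' -> no
  'hat' -> no
Matching words: ['cot']
Count: 1

1


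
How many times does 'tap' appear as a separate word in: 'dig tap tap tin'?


Scanning each word for exact match 'tap':
  Word 1: 'dig' -> no
  Word 2: 'tap' -> MATCH
  Word 3: 'tap' -> MATCH
  Word 4: 'tin' -> no
Total matches: 2

2


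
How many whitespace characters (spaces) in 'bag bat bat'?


\s matches whitespace characters (spaces, tabs, etc.).
Text: 'bag bat bat'
This text has 3 words separated by spaces.
Number of spaces = number of words - 1 = 3 - 1 = 2

2


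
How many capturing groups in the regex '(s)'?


To count capturing groups, count each '(' that starts a group.
Pattern: '(s)'
Walking through the pattern:
  Position 0: '(' -> group #1
Total capturing groups: 1

1


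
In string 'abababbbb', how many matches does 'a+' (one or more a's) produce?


Pattern 'a+' matches one or more consecutive a's.
String: 'abababbbb'
Scanning for runs of a:
  Match 1: 'a' (length 1)
  Match 2: 'a' (length 1)
  Match 3: 'a' (length 1)
Total matches: 3

3


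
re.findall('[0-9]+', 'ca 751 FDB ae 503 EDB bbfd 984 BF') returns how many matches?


Pattern '[0-9]+' finds one or more digits.
Text: 'ca 751 FDB ae 503 EDB bbfd 984 BF'
Scanning for matches:
  Match 1: '751'
  Match 2: '503'
  Match 3: '984'
Total matches: 3

3


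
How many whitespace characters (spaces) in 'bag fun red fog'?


\s matches whitespace characters (spaces, tabs, etc.).
Text: 'bag fun red fog'
This text has 4 words separated by spaces.
Number of spaces = number of words - 1 = 4 - 1 = 3

3


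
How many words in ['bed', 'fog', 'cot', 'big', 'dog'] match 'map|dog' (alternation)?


Alternation 'map|dog' matches either 'map' or 'dog'.
Checking each word:
  'bed' -> no
  'fog' -> no
  'cot' -> no
  'big' -> no
  'dog' -> MATCH
Matches: ['dog']
Count: 1

1


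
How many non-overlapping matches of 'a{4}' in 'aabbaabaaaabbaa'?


Pattern 'a{4}' matches exactly 4 consecutive a's (greedy, non-overlapping).
String: 'aabbaabaaaabbaa'
Scanning for runs of a's:
  Run at pos 0: 'aa' (length 2) -> 0 match(es)
  Run at pos 4: 'aa' (length 2) -> 0 match(es)
  Run at pos 7: 'aaaa' (length 4) -> 1 match(es)
  Run at pos 13: 'aa' (length 2) -> 0 match(es)
Matches found: ['aaaa']
Total: 1

1


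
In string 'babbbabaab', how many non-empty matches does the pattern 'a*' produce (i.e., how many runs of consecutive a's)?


Pattern 'a*' matches zero or more a's. We want non-empty runs of consecutive a's.
String: 'babbbabaab'
Walking through the string to find runs of a's:
  Run 1: positions 1-1 -> 'a'
  Run 2: positions 5-5 -> 'a'
  Run 3: positions 7-8 -> 'aa'
Non-empty runs found: ['a', 'a', 'aa']
Count: 3

3


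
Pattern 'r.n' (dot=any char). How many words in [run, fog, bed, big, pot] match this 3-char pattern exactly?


Pattern 'r.n' means: starts with 'r', any single char, ends with 'n'.
Checking each word (must be exactly 3 chars):
  'run' (len=3): MATCH
  'fog' (len=3): no
  'bed' (len=3): no
  'big' (len=3): no
  'pot' (len=3): no
Matching words: ['run']
Total: 1

1


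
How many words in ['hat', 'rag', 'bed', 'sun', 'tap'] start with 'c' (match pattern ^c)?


Pattern ^c anchors to start of word. Check which words begin with 'c':
  'hat' -> no
  'rag' -> no
  'bed' -> no
  'sun' -> no
  'tap' -> no
Matching words: []
Count: 0

0


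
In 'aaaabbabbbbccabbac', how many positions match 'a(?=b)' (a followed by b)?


Lookahead 'a(?=b)' matches 'a' only when followed by 'b'.
String: 'aaaabbabbbbccabbac'
Checking each position where char is 'a':
  pos 0: 'a' -> no (next='a')
  pos 1: 'a' -> no (next='a')
  pos 2: 'a' -> no (next='a')
  pos 3: 'a' -> MATCH (next='b')
  pos 6: 'a' -> MATCH (next='b')
  pos 13: 'a' -> MATCH (next='b')
  pos 16: 'a' -> no (next='c')
Matching positions: [3, 6, 13]
Count: 3

3


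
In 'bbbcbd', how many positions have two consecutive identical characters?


Looking for consecutive identical characters in 'bbbcbd':
  pos 0-1: 'b' vs 'b' -> MATCH ('bb')
  pos 1-2: 'b' vs 'b' -> MATCH ('bb')
  pos 2-3: 'b' vs 'c' -> different
  pos 3-4: 'c' vs 'b' -> different
  pos 4-5: 'b' vs 'd' -> different
Consecutive identical pairs: ['bb', 'bb']
Count: 2

2


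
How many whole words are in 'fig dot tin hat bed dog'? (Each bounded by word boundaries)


Word boundaries (\b) mark the start/end of each word.
Text: 'fig dot tin hat bed dog'
Splitting by whitespace:
  Word 1: 'fig'
  Word 2: 'dot'
  Word 3: 'tin'
  Word 4: 'hat'
  Word 5: 'bed'
  Word 6: 'dog'
Total whole words: 6

6


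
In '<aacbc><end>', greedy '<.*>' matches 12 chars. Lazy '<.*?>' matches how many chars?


Greedy '<.*>' tries to match as MUCH as possible.
Lazy '<.*?>' tries to match as LITTLE as possible.

String: '<aacbc><end>'
Greedy '<.*>' starts at first '<' and extends to the LAST '>': '<aacbc><end>' (12 chars)
Lazy '<.*?>' starts at first '<' and stops at the FIRST '>': '<aacbc>' (7 chars)

7


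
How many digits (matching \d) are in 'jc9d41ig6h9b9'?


\d matches any digit 0-9.
Scanning 'jc9d41ig6h9b9':
  pos 2: '9' -> DIGIT
  pos 4: '4' -> DIGIT
  pos 5: '1' -> DIGIT
  pos 8: '6' -> DIGIT
  pos 10: '9' -> DIGIT
  pos 12: '9' -> DIGIT
Digits found: ['9', '4', '1', '6', '9', '9']
Total: 6

6


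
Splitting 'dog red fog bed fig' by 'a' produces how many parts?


Splitting by 'a' breaks the string at each occurrence of the separator.
Text: 'dog red fog bed fig'
Parts after split:
  Part 1: 'dog red fog bed fig'
Total parts: 1

1


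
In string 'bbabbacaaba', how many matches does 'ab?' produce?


Pattern 'ab?' matches 'a' optionally followed by 'b'.
String: 'bbabbacaaba'
Scanning left to right for 'a' then checking next char:
  Match 1: 'ab' (a followed by b)
  Match 2: 'a' (a not followed by b)
  Match 3: 'a' (a not followed by b)
  Match 4: 'ab' (a followed by b)
  Match 5: 'a' (a not followed by b)
Total matches: 5

5


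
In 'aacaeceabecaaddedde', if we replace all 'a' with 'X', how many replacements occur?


re.sub('a', 'X', text) replaces every occurrence of 'a' with 'X'.
Text: 'aacaeceabecaaddedde'
Scanning for 'a':
  pos 0: 'a' -> replacement #1
  pos 1: 'a' -> replacement #2
  pos 3: 'a' -> replacement #3
  pos 7: 'a' -> replacement #4
  pos 11: 'a' -> replacement #5
  pos 12: 'a' -> replacement #6
Total replacements: 6

6


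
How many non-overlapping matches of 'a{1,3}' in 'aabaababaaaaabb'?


Pattern 'a{1,3}' matches between 1 and 3 consecutive a's (greedy).
String: 'aabaababaaaaabb'
Finding runs of a's and applying greedy matching:
  Run at pos 0: 'aa' (length 2)
  Run at pos 3: 'aa' (length 2)
  Run at pos 6: 'a' (length 1)
  Run at pos 8: 'aaaaa' (length 5)
Matches: ['aa', 'aa', 'a', 'aaa', 'aa']
Count: 5

5


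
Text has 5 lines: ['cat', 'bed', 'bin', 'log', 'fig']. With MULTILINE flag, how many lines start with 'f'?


With MULTILINE flag, ^ matches the start of each line.
Lines: ['cat', 'bed', 'bin', 'log', 'fig']
Checking which lines start with 'f':
  Line 1: 'cat' -> no
  Line 2: 'bed' -> no
  Line 3: 'bin' -> no
  Line 4: 'log' -> no
  Line 5: 'fig' -> MATCH
Matching lines: ['fig']
Count: 1

1


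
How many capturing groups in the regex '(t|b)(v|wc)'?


To count capturing groups, count each '(' that starts a group.
Pattern: '(t|b)(v|wc)'
Walking through the pattern:
  Position 0: '(' -> group #1
  Position 5: '(' -> group #2
Total capturing groups: 2

2


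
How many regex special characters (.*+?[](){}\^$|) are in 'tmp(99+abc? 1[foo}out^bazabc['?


Regex special characters are: . * + ? [ ] ( ) { } \ ^ $ |
Scanning 'tmp(99+abc? 1[foo}out^bazabc[':
  pos 3: '(' -> SPECIAL
  pos 6: '+' -> SPECIAL
  pos 10: '?' -> SPECIAL
  pos 13: '[' -> SPECIAL
  pos 17: '}' -> SPECIAL
  pos 21: '^' -> SPECIAL
  pos 28: '[' -> SPECIAL
Special chars found: ['(', '+', '?', '[', '}', '^', '[']
Total: 7

7


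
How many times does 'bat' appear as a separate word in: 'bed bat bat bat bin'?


Scanning each word for exact match 'bat':
  Word 1: 'bed' -> no
  Word 2: 'bat' -> MATCH
  Word 3: 'bat' -> MATCH
  Word 4: 'bat' -> MATCH
  Word 5: 'bin' -> no
Total matches: 3

3


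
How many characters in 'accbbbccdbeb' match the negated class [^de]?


Negated class [^de] matches any char NOT in {d, e}
Scanning 'accbbbccdbeb':
  pos 0: 'a' -> MATCH
  pos 1: 'c' -> MATCH
  pos 2: 'c' -> MATCH
  pos 3: 'b' -> MATCH
  pos 4: 'b' -> MATCH
  pos 5: 'b' -> MATCH
  pos 6: 'c' -> MATCH
  pos 7: 'c' -> MATCH
  pos 8: 'd' -> no (excluded)
  pos 9: 'b' -> MATCH
  pos 10: 'e' -> no (excluded)
  pos 11: 'b' -> MATCH
Total matches: 10

10


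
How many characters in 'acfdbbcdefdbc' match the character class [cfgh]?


Character class [cfgh] matches any of: {c, f, g, h}
Scanning string 'acfdbbcdefdbc' character by character:
  pos 0: 'a' -> no
  pos 1: 'c' -> MATCH
  pos 2: 'f' -> MATCH
  pos 3: 'd' -> no
  pos 4: 'b' -> no
  pos 5: 'b' -> no
  pos 6: 'c' -> MATCH
  pos 7: 'd' -> no
  pos 8: 'e' -> no
  pos 9: 'f' -> MATCH
  pos 10: 'd' -> no
  pos 11: 'b' -> no
  pos 12: 'c' -> MATCH
Total matches: 5

5


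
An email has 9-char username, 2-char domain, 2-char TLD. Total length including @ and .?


An email address has format: username@domain.tld
Username length: 9
'@' character: 1
Domain length: 2
'.' character: 1
TLD length: 2
Total = 9 + 1 + 2 + 1 + 2 = 15

15


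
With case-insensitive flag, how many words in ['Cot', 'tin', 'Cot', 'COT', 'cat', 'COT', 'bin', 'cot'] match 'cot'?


Case-insensitive matching: compare each word's lowercase form to 'cot'.
  'Cot' -> lower='cot' -> MATCH
  'tin' -> lower='tin' -> no
  'Cot' -> lower='cot' -> MATCH
  'COT' -> lower='cot' -> MATCH
  'cat' -> lower='cat' -> no
  'COT' -> lower='cot' -> MATCH
  'bin' -> lower='bin' -> no
  'cot' -> lower='cot' -> MATCH
Matches: ['Cot', 'Cot', 'COT', 'COT', 'cot']
Count: 5

5


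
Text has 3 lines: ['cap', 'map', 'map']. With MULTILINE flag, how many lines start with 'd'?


With MULTILINE flag, ^ matches the start of each line.
Lines: ['cap', 'map', 'map']
Checking which lines start with 'd':
  Line 1: 'cap' -> no
  Line 2: 'map' -> no
  Line 3: 'map' -> no
Matching lines: []
Count: 0

0


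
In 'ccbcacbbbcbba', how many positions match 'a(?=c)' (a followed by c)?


Lookahead 'a(?=c)' matches 'a' only when followed by 'c'.
String: 'ccbcacbbbcbba'
Checking each position where char is 'a':
  pos 4: 'a' -> MATCH (next='c')
Matching positions: [4]
Count: 1

1


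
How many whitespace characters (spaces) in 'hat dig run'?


\s matches whitespace characters (spaces, tabs, etc.).
Text: 'hat dig run'
This text has 3 words separated by spaces.
Number of spaces = number of words - 1 = 3 - 1 = 2

2


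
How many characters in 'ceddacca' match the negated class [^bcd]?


Negated class [^bcd] matches any char NOT in {b, c, d}
Scanning 'ceddacca':
  pos 0: 'c' -> no (excluded)
  pos 1: 'e' -> MATCH
  pos 2: 'd' -> no (excluded)
  pos 3: 'd' -> no (excluded)
  pos 4: 'a' -> MATCH
  pos 5: 'c' -> no (excluded)
  pos 6: 'c' -> no (excluded)
  pos 7: 'a' -> MATCH
Total matches: 3

3


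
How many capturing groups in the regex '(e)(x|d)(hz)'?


To count capturing groups, count each '(' that starts a group.
Pattern: '(e)(x|d)(hz)'
Walking through the pattern:
  Position 0: '(' -> group #1
  Position 3: '(' -> group #2
  Position 8: '(' -> group #3
Total capturing groups: 3

3


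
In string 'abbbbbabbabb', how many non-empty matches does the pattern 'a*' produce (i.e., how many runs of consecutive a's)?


Pattern 'a*' matches zero or more a's. We want non-empty runs of consecutive a's.
String: 'abbbbbabbabb'
Walking through the string to find runs of a's:
  Run 1: positions 0-0 -> 'a'
  Run 2: positions 6-6 -> 'a'
  Run 3: positions 9-9 -> 'a'
Non-empty runs found: ['a', 'a', 'a']
Count: 3

3


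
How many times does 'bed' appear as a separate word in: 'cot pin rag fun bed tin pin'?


Scanning each word for exact match 'bed':
  Word 1: 'cot' -> no
  Word 2: 'pin' -> no
  Word 3: 'rag' -> no
  Word 4: 'fun' -> no
  Word 5: 'bed' -> MATCH
  Word 6: 'tin' -> no
  Word 7: 'pin' -> no
Total matches: 1

1


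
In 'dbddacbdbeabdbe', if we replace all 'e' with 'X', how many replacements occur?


re.sub('e', 'X', text) replaces every occurrence of 'e' with 'X'.
Text: 'dbddacbdbeabdbe'
Scanning for 'e':
  pos 9: 'e' -> replacement #1
  pos 14: 'e' -> replacement #2
Total replacements: 2

2


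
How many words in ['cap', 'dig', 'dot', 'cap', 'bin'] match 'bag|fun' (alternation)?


Alternation 'bag|fun' matches either 'bag' or 'fun'.
Checking each word:
  'cap' -> no
  'dig' -> no
  'dot' -> no
  'cap' -> no
  'bin' -> no
Matches: []
Count: 0

0


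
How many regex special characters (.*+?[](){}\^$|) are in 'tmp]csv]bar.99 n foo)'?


Regex special characters are: . * + ? [ ] ( ) { } \ ^ $ |
Scanning 'tmp]csv]bar.99 n foo)':
  pos 3: ']' -> SPECIAL
  pos 7: ']' -> SPECIAL
  pos 11: '.' -> SPECIAL
  pos 20: ')' -> SPECIAL
Special chars found: [']', ']', '.', ')']
Total: 4

4


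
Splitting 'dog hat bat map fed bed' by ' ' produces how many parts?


Splitting by ' ' breaks the string at each occurrence of the separator.
Text: 'dog hat bat map fed bed'
Parts after split:
  Part 1: 'dog'
  Part 2: 'hat'
  Part 3: 'bat'
  Part 4: 'map'
  Part 5: 'fed'
  Part 6: 'bed'
Total parts: 6

6


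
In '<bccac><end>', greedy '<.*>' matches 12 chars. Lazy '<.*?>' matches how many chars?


Greedy '<.*>' tries to match as MUCH as possible.
Lazy '<.*?>' tries to match as LITTLE as possible.

String: '<bccac><end>'
Greedy '<.*>' starts at first '<' and extends to the LAST '>': '<bccac><end>' (12 chars)
Lazy '<.*?>' starts at first '<' and stops at the FIRST '>': '<bccac>' (7 chars)

7


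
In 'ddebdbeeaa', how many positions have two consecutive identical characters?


Looking for consecutive identical characters in 'ddebdbeeaa':
  pos 0-1: 'd' vs 'd' -> MATCH ('dd')
  pos 1-2: 'd' vs 'e' -> different
  pos 2-3: 'e' vs 'b' -> different
  pos 3-4: 'b' vs 'd' -> different
  pos 4-5: 'd' vs 'b' -> different
  pos 5-6: 'b' vs 'e' -> different
  pos 6-7: 'e' vs 'e' -> MATCH ('ee')
  pos 7-8: 'e' vs 'a' -> different
  pos 8-9: 'a' vs 'a' -> MATCH ('aa')
Consecutive identical pairs: ['dd', 'ee', 'aa']
Count: 3

3


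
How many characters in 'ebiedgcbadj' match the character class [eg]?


Character class [eg] matches any of: {e, g}
Scanning string 'ebiedgcbadj' character by character:
  pos 0: 'e' -> MATCH
  pos 1: 'b' -> no
  pos 2: 'i' -> no
  pos 3: 'e' -> MATCH
  pos 4: 'd' -> no
  pos 5: 'g' -> MATCH
  pos 6: 'c' -> no
  pos 7: 'b' -> no
  pos 8: 'a' -> no
  pos 9: 'd' -> no
  pos 10: 'j' -> no
Total matches: 3

3


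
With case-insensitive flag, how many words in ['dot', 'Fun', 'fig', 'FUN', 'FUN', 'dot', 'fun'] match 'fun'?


Case-insensitive matching: compare each word's lowercase form to 'fun'.
  'dot' -> lower='dot' -> no
  'Fun' -> lower='fun' -> MATCH
  'fig' -> lower='fig' -> no
  'FUN' -> lower='fun' -> MATCH
  'FUN' -> lower='fun' -> MATCH
  'dot' -> lower='dot' -> no
  'fun' -> lower='fun' -> MATCH
Matches: ['Fun', 'FUN', 'FUN', 'fun']
Count: 4

4


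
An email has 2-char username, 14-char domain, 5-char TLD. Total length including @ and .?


An email address has format: username@domain.tld
Username length: 2
'@' character: 1
Domain length: 14
'.' character: 1
TLD length: 5
Total = 2 + 1 + 14 + 1 + 5 = 23

23


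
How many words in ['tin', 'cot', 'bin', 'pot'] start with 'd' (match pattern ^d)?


Pattern ^d anchors to start of word. Check which words begin with 'd':
  'tin' -> no
  'cot' -> no
  'bin' -> no
  'pot' -> no
Matching words: []
Count: 0

0


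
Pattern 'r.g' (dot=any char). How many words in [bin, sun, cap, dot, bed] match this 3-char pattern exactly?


Pattern 'r.g' means: starts with 'r', any single char, ends with 'g'.
Checking each word (must be exactly 3 chars):
  'bin' (len=3): no
  'sun' (len=3): no
  'cap' (len=3): no
  'dot' (len=3): no
  'bed' (len=3): no
Matching words: []
Total: 0

0


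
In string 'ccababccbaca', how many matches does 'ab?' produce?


Pattern 'ab?' matches 'a' optionally followed by 'b'.
String: 'ccababccbaca'
Scanning left to right for 'a' then checking next char:
  Match 1: 'ab' (a followed by b)
  Match 2: 'ab' (a followed by b)
  Match 3: 'a' (a not followed by b)
  Match 4: 'a' (a not followed by b)
Total matches: 4

4


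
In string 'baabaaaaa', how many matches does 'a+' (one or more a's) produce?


Pattern 'a+' matches one or more consecutive a's.
String: 'baabaaaaa'
Scanning for runs of a:
  Match 1: 'aa' (length 2)
  Match 2: 'aaaaa' (length 5)
Total matches: 2

2


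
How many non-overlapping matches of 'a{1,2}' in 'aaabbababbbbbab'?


Pattern 'a{1,2}' matches between 1 and 2 consecutive a's (greedy).
String: 'aaabbababbbbbab'
Finding runs of a's and applying greedy matching:
  Run at pos 0: 'aaa' (length 3)
  Run at pos 5: 'a' (length 1)
  Run at pos 7: 'a' (length 1)
  Run at pos 13: 'a' (length 1)
Matches: ['aa', 'a', 'a', 'a', 'a']
Count: 5

5


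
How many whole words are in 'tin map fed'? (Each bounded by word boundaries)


Word boundaries (\b) mark the start/end of each word.
Text: 'tin map fed'
Splitting by whitespace:
  Word 1: 'tin'
  Word 2: 'map'
  Word 3: 'fed'
Total whole words: 3

3


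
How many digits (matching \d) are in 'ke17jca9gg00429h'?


\d matches any digit 0-9.
Scanning 'ke17jca9gg00429h':
  pos 2: '1' -> DIGIT
  pos 3: '7' -> DIGIT
  pos 7: '9' -> DIGIT
  pos 10: '0' -> DIGIT
  pos 11: '0' -> DIGIT
  pos 12: '4' -> DIGIT
  pos 13: '2' -> DIGIT
  pos 14: '9' -> DIGIT
Digits found: ['1', '7', '9', '0', '0', '4', '2', '9']
Total: 8

8


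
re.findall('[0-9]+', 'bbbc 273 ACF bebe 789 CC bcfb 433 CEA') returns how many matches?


Pattern '[0-9]+' finds one or more digits.
Text: 'bbbc 273 ACF bebe 789 CC bcfb 433 CEA'
Scanning for matches:
  Match 1: '273'
  Match 2: '789'
  Match 3: '433'
Total matches: 3

3


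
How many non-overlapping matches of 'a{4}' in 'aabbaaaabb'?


Pattern 'a{4}' matches exactly 4 consecutive a's (greedy, non-overlapping).
String: 'aabbaaaabb'
Scanning for runs of a's:
  Run at pos 0: 'aa' (length 2) -> 0 match(es)
  Run at pos 4: 'aaaa' (length 4) -> 1 match(es)
Matches found: ['aaaa']
Total: 1

1


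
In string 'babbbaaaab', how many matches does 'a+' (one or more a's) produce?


Pattern 'a+' matches one or more consecutive a's.
String: 'babbbaaaab'
Scanning for runs of a:
  Match 1: 'a' (length 1)
  Match 2: 'aaaa' (length 4)
Total matches: 2

2


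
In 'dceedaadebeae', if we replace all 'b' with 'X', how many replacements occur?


re.sub('b', 'X', text) replaces every occurrence of 'b' with 'X'.
Text: 'dceedaadebeae'
Scanning for 'b':
  pos 9: 'b' -> replacement #1
Total replacements: 1

1


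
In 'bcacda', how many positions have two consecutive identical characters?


Looking for consecutive identical characters in 'bcacda':
  pos 0-1: 'b' vs 'c' -> different
  pos 1-2: 'c' vs 'a' -> different
  pos 2-3: 'a' vs 'c' -> different
  pos 3-4: 'c' vs 'd' -> different
  pos 4-5: 'd' vs 'a' -> different
Consecutive identical pairs: []
Count: 0

0


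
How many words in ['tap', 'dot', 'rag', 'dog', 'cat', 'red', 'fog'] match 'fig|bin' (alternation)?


Alternation 'fig|bin' matches either 'fig' or 'bin'.
Checking each word:
  'tap' -> no
  'dot' -> no
  'rag' -> no
  'dog' -> no
  'cat' -> no
  'red' -> no
  'fog' -> no
Matches: []
Count: 0

0


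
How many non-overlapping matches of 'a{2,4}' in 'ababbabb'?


Pattern 'a{2,4}' matches between 2 and 4 consecutive a's (greedy).
String: 'ababbabb'
Finding runs of a's and applying greedy matching:
  Run at pos 0: 'a' (length 1)
  Run at pos 2: 'a' (length 1)
  Run at pos 5: 'a' (length 1)
Matches: []
Count: 0

0


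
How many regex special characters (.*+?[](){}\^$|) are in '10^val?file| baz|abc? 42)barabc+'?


Regex special characters are: . * + ? [ ] ( ) { } \ ^ $ |
Scanning '10^val?file| baz|abc? 42)barabc+':
  pos 2: '^' -> SPECIAL
  pos 6: '?' -> SPECIAL
  pos 11: '|' -> SPECIAL
  pos 16: '|' -> SPECIAL
  pos 20: '?' -> SPECIAL
  pos 24: ')' -> SPECIAL
  pos 31: '+' -> SPECIAL
Special chars found: ['^', '?', '|', '|', '?', ')', '+']
Total: 7

7


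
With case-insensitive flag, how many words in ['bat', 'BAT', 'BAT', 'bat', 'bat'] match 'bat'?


Case-insensitive matching: compare each word's lowercase form to 'bat'.
  'bat' -> lower='bat' -> MATCH
  'BAT' -> lower='bat' -> MATCH
  'BAT' -> lower='bat' -> MATCH
  'bat' -> lower='bat' -> MATCH
  'bat' -> lower='bat' -> MATCH
Matches: ['bat', 'BAT', 'BAT', 'bat', 'bat']
Count: 5

5
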